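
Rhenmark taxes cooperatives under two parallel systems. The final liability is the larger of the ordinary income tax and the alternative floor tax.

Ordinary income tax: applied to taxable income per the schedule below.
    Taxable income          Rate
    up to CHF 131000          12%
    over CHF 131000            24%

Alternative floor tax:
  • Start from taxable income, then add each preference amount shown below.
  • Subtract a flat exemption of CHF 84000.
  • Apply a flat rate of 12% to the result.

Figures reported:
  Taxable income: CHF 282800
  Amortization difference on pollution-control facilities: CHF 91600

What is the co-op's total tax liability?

Alternative floor tax:
  Adjusted income: CHF 282800 + CHF 91600 = CHF 374400
  Less exemption CHF 84000 → base CHF 290400
  CHF 290400 × 12% = CHF 34848

Ordinary income tax:
  CHF 131000 × 12% = CHF 15720
  CHF 151800 × 24% = CHF 36432
  → CHF 52152

CHF 52152 > CHF 34848, so the ordinary income tax governs.

CHF 52152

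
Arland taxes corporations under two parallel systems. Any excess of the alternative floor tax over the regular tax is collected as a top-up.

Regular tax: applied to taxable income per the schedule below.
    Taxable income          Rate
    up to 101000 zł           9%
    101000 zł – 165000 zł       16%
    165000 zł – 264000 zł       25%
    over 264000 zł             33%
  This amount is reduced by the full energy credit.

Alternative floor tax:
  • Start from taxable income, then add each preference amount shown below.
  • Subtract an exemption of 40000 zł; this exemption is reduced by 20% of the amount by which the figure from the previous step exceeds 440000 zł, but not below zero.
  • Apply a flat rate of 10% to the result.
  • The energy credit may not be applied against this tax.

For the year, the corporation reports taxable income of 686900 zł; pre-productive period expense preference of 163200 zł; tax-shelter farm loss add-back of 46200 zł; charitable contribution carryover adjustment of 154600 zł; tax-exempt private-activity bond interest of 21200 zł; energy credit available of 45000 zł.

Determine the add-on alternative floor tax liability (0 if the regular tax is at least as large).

0 zł

Alternative floor tax:
  Adjusted income: 686900 zł + 163200 zł + 46200 zł + 154600 zł + 21200 zł = 1072100 zł
  Exemption: 20% × (1072100 zł − 440000 zł) = 126420 zł ≥ 40000 zł, so the exemption is fully phased out
  Base: 1072100 zł − 0 zł = 1072100 zł
  1072100 zł × 10% = 107210 zł

Regular tax:
  101000 zł × 9% = 9090 zł
  64000 zł × 16% = 10240 zł
  99000 zł × 25% = 24750 zł
  422900 zł × 33% = 139557 zł
  → 183637 zł
  Less energy credit 45000 zł → 138637 zł

107210 zł ≤ 138637 zł, so no add-on is due.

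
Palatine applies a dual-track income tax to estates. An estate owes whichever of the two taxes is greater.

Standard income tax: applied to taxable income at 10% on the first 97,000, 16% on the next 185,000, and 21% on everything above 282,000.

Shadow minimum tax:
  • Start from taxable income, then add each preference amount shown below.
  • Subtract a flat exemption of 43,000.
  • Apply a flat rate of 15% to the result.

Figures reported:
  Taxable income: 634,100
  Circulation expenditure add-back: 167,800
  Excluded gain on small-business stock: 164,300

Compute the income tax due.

Standard income tax:
  97,000 × 10% = 9,700
  185,000 × 16% = 29,600
  352,100 × 21% = 73,941
  → 113,241

Shadow minimum tax:
  Adjusted income: 634,100 + 167,800 + 164,300 = 966,200
  Less exemption 43,000 → base 923,200
  923,200 × 15% = 138,480

138,480 > 113,241, so the shadow minimum tax is the binding amount.

138,480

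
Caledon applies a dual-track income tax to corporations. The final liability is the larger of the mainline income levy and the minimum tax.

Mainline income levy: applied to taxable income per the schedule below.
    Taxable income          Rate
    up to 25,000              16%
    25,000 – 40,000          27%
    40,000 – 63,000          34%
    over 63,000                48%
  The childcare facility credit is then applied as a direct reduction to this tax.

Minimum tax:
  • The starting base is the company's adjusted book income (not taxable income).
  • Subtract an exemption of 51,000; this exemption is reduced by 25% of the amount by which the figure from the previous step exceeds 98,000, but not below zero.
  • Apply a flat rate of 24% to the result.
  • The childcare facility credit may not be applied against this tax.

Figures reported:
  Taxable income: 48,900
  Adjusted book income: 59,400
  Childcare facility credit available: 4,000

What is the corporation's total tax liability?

Minimum tax:
  Base (adjusted book income): 59,400
  Exemption: 59,400 ≤ 98,000, so full 51,000 applies
  Base: 59,400 − 51,000 = 8,400
  8,400 × 24% = 2,016

Mainline income levy:
  25,000 × 16% = 4,000
  15,000 × 27% = 4,050
  8,900 × 34% = 3,026
  → 11,076
  Less childcare facility credit 4,000 → 7,076

7,076 > 2,016, so the mainline income levy governs.

7,076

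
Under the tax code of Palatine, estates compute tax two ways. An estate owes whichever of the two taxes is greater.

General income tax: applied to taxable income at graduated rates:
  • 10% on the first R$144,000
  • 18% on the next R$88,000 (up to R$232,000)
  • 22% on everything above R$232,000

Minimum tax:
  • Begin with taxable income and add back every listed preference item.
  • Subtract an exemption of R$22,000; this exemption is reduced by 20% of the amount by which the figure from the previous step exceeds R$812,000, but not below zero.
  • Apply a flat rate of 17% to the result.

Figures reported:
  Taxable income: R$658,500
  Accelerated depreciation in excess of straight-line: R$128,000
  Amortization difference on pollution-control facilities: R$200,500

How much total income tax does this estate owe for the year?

R$167,790

General income tax:
  R$144,000 × 10% = R$14,400
  R$88,000 × 18% = R$15,840
  R$426,500 × 22% = R$93,830
  → R$124,070

Minimum tax:
  Adjusted income: R$658,500 + R$128,000 + R$200,500 = R$987,000
  Exemption: 20% × (R$987,000 − R$812,000) = R$35,000 ≥ R$22,000, so the exemption is fully phased out
  Base: R$987,000 − R$0 = R$987,000
  R$987,000 × 17% = R$167,790

R$167,790 > R$124,070, so the minimum tax is the binding amount.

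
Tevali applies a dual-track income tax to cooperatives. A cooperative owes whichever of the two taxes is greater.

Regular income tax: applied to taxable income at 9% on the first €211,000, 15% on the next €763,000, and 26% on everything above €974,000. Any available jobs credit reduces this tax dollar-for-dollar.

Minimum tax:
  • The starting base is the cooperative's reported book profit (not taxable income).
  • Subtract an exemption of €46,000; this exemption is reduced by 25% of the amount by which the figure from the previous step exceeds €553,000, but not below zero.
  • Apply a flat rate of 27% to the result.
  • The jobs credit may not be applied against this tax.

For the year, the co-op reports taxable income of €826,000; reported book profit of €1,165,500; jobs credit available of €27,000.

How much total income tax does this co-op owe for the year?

Minimum tax:
  Base (reported book profit): €1,165,500
  Exemption: 25% × (€1,165,500 − €553,000) = €153,125 ≥ €46,000, so the exemption is fully phased out
  Base: €1,165,500 − €0 = €1,165,500
  €1,165,500 × 27% = €314,685

Regular income tax:
  €211,000 × 9% = €18,990
  €615,000 × 15% = €92,250
  → €111,240
  Less jobs credit €27,000 → €84,240

€314,685 > €84,240, so the minimum tax is the binding amount.

€314,685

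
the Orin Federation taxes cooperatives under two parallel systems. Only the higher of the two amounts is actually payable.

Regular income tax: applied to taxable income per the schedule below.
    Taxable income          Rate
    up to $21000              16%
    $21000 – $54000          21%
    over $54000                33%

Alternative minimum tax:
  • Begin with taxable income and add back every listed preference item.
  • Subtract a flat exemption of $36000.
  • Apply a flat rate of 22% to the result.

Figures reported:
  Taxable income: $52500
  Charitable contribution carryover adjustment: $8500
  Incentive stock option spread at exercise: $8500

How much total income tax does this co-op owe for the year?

$9975

Regular income tax:
  $21000 × 16% = $3360
  $31500 × 21% = $6615
  → $9975

Alternative minimum tax:
  Adjusted income: $52500 + $8500 + $8500 = $69500
  Less exemption $36000 → base $33500
  $33500 × 22% = $7370

$9975 > $7370, so the regular income tax governs.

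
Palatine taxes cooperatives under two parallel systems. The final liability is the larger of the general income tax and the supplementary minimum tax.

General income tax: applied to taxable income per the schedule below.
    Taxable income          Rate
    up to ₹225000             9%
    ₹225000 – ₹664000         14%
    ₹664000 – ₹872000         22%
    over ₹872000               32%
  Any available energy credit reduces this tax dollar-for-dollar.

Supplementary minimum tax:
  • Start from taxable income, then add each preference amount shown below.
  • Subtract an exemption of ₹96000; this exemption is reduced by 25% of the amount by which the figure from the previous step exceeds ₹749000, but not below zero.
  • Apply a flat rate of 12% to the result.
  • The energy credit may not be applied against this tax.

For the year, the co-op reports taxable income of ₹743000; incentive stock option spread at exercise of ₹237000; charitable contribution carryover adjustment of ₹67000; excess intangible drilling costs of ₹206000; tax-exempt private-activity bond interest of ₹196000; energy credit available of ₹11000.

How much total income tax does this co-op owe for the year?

Supplementary minimum tax:
  Adjusted income: ₹743000 + ₹237000 + ₹67000 + ₹206000 + ₹196000 = ₹1449000
  Exemption: 25% × (₹1449000 − ₹749000) = ₹175000 ≥ ₹96000, so the exemption is fully phased out
  Base: ₹1449000 − ₹0 = ₹1449000
  ₹1449000 × 12% = ₹173880

General income tax:
  ₹225000 × 9% = ₹20250
  ₹439000 × 14% = ₹61460
  ₹79000 × 22% = ₹17380
  → ₹99090
  Less energy credit ₹11000 → ₹88090

₹173880 > ₹88090, so the supplementary minimum tax is the binding amount.

₹173880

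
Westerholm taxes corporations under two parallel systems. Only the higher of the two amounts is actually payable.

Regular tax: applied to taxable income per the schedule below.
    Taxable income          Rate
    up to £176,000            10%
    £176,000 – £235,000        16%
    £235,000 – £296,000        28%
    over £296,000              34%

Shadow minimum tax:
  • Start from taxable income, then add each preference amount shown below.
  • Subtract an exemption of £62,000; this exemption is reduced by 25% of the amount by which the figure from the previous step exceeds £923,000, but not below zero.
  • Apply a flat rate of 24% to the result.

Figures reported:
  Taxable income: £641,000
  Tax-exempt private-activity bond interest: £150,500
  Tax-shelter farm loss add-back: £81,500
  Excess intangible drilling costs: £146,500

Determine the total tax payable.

£235,590

Shadow minimum tax:
  Adjusted income: £641,000 + £150,500 + £81,500 + £146,500 = £1,019,500
  Exemption: £62,000 − 25% × (£1,019,500 − £923,000) = £62,000 − £24,125 = £37,875
  Base: £1,019,500 − £37,875 = £981,625
  £981,625 × 24% = £235,590

Regular tax:
  £176,000 × 10% = £17,600
  £59,000 × 16% = £9,440
  £61,000 × 28% = £17,080
  £345,000 × 34% = £117,300
  → £161,420

£235,590 > £161,420, so the shadow minimum tax is the binding amount.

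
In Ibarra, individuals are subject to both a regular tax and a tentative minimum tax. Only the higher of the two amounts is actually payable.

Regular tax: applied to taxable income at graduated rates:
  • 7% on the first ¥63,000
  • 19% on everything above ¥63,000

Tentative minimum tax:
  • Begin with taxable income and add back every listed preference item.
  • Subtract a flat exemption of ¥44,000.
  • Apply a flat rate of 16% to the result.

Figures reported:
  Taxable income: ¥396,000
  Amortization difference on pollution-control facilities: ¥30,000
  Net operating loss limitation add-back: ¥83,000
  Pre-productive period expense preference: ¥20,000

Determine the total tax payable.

Tentative minimum tax:
  Adjusted income: ¥396,000 + ¥30,000 + ¥83,000 + ¥20,000 = ¥529,000
  Less exemption ¥44,000 → base ¥485,000
  ¥485,000 × 16% = ¥77,600

Regular tax:
  ¥63,000 × 7% = ¥4,410
  ¥333,000 × 19% = ¥63,270
  → ¥67,680

¥77,600 > ¥67,680, so the tentative minimum tax is the binding amount.

¥77,600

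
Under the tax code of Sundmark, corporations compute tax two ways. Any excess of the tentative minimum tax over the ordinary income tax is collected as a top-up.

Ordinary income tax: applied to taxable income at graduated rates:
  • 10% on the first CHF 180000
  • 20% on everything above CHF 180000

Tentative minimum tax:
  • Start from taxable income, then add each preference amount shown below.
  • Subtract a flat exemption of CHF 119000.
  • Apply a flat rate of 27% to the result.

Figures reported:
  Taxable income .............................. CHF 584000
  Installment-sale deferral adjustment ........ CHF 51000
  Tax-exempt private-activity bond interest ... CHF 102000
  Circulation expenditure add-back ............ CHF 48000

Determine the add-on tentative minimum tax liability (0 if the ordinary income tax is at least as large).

Ordinary income tax:
  CHF 180000 × 10% = CHF 18000
  CHF 404000 × 20% = CHF 80800
  → CHF 98800

Tentative minimum tax:
  Adjusted income: CHF 584000 + CHF 51000 + CHF 102000 + CHF 48000 = CHF 785000
  Less exemption CHF 119000 → base CHF 666000
  CHF 666000 × 27% = CHF 179820

Excess of tentative minimum tax over ordinary income tax: CHF 179820 − CHF 98800 = CHF 81020.

CHF 81020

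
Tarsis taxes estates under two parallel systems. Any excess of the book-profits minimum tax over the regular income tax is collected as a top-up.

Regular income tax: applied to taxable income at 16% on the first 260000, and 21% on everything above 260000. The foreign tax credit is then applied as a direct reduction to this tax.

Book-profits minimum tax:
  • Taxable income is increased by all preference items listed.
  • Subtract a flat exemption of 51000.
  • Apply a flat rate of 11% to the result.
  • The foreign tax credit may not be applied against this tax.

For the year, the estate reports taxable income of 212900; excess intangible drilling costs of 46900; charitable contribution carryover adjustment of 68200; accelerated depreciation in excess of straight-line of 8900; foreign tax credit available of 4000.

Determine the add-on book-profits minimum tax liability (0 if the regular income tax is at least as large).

1385

Book-profits minimum tax:
  Adjusted income: 212900 + 46900 + 68200 + 8900 = 336900
  Less exemption 51000 → base 285900
  285900 × 11% = 31449

Regular income tax:
  212900 × 16% = 34064
  Less foreign tax credit 4000 → 30064

Excess of book-profits minimum tax over regular income tax: 31449 − 30064 = 1385.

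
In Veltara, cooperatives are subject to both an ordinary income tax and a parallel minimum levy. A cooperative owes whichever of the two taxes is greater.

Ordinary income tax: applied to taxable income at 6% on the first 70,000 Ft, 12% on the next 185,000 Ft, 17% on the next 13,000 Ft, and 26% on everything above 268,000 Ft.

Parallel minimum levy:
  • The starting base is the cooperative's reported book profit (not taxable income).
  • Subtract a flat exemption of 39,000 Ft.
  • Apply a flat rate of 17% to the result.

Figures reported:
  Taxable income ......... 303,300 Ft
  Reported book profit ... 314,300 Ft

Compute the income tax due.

46,801 Ft

Parallel minimum levy:
  Base (reported book profit): 314,300 Ft
  Less exemption 39,000 Ft → base 275,300 Ft
  275,300 Ft × 17% = 46,801 Ft

Ordinary income tax:
  70,000 Ft × 6% = 4,200 Ft
  185,000 Ft × 12% = 22,200 Ft
  13,000 Ft × 17% = 2,210 Ft
  35,300 Ft × 26% = 9,178 Ft
  → 37,788 Ft

46,801 Ft > 37,788 Ft, so the parallel minimum levy is the binding amount.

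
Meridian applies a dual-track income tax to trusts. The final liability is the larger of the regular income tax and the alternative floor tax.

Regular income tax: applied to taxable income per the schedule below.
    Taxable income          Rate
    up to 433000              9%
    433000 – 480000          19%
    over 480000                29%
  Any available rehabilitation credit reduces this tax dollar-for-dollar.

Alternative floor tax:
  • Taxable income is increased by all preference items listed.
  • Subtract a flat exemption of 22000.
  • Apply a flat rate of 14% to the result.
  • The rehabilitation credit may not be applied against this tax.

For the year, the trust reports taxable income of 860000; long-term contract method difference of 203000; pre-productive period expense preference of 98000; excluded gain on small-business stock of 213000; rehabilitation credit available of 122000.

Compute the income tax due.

Regular income tax:
  433000 × 9% = 38970
  47000 × 19% = 8930
  380000 × 29% = 110200
  → 158100
  Less rehabilitation credit 122000 → 36100

Alternative floor tax:
  Adjusted income: 860000 + 203000 + 98000 + 213000 = 1374000
  Less exemption 22000 → base 1352000
  1352000 × 14% = 189280

189280 > 36100, so the alternative floor tax is the binding amount.

189280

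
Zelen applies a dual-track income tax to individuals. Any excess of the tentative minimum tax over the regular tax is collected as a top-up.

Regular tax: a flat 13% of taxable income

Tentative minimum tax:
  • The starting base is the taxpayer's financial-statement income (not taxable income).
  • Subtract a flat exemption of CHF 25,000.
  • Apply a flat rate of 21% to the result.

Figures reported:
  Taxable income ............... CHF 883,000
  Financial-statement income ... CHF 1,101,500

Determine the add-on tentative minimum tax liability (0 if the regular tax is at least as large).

Tentative minimum tax:
  Base (financial-statement income): CHF 1,101,500
  Less exemption CHF 25,000 → base CHF 1,076,500
  CHF 1,076,500 × 21% = CHF 226,065

Regular tax:
  CHF 883,000 × 13% = CHF 114,790

Excess of tentative minimum tax over regular tax: CHF 226,065 − CHF 114,790 = CHF 111,275.

CHF 111,275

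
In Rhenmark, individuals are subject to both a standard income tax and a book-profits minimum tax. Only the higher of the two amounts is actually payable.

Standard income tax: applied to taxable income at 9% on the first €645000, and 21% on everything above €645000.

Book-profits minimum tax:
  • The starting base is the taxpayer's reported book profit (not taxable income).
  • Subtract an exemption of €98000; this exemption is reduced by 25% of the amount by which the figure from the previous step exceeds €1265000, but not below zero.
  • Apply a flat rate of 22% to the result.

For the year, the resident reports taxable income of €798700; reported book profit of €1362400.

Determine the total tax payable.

€283525

Standard income tax:
  €645000 × 9% = €58050
  €153700 × 21% = €32277
  → €90327

Book-profits minimum tax:
  Base (reported book profit): €1362400
  Exemption: €98000 − 25% × (€1362400 − €1265000) = €98000 − €24350 = €73650
  Base: €1362400 − €73650 = €1288750
  €1288750 × 22% = €283525

€283525 > €90327, so the book-profits minimum tax is the binding amount.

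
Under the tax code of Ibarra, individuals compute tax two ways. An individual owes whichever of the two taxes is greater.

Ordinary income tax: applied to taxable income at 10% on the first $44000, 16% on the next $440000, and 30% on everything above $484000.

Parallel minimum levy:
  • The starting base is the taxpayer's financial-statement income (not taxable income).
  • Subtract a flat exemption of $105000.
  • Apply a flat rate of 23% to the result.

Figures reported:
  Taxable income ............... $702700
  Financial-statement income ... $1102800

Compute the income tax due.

Ordinary income tax:
  $44000 × 10% = $4400
  $440000 × 16% = $70400
  $218700 × 30% = $65610
  → $140410

Parallel minimum levy:
  Base (financial-statement income): $1102800
  Less exemption $105000 → base $997800
  $997800 × 23% = $229494

$229494 > $140410, so the parallel minimum levy is the binding amount.

$229494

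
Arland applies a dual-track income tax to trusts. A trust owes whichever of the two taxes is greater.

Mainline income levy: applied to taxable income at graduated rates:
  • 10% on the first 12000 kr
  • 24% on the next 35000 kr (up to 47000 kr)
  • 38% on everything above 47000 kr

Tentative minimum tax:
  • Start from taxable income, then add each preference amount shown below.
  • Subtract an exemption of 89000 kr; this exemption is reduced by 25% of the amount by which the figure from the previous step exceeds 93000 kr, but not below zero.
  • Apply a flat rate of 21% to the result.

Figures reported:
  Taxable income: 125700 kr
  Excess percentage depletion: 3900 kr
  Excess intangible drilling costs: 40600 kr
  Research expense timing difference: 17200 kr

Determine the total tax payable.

Tentative minimum tax:
  Adjusted income: 125700 kr + 3900 kr + 40600 kr + 17200 kr = 187400 kr
  Exemption: 89000 kr − 25% × (187400 kr − 93000 kr) = 89000 kr − 23600 kr = 65400 kr
  Base: 187400 kr − 65400 kr = 122000 kr
  122000 kr × 21% = 25620 kr

Mainline income levy:
  12000 kr × 10% = 1200 kr
  35000 kr × 24% = 8400 kr
  78700 kr × 38% = 29906 kr
  → 39506 kr

39506 kr > 25620 kr, so the mainline income levy governs.

39506 kr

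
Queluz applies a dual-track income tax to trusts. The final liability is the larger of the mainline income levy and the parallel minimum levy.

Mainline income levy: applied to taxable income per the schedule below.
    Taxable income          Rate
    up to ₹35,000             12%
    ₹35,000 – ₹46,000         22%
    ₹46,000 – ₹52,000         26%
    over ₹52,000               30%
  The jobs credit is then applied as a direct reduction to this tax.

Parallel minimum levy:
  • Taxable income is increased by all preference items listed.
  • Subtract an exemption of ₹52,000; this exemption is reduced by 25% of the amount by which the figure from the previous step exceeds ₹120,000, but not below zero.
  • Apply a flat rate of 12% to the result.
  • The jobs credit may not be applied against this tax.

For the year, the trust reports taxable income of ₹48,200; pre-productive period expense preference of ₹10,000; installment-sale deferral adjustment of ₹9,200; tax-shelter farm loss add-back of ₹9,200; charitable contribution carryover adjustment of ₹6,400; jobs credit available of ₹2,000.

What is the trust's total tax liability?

₹5,192

Mainline income levy:
  ₹35,000 × 12% = ₹4,200
  ₹11,000 × 22% = ₹2,420
  ₹2,200 × 26% = ₹572
  → ₹7,192
  Less jobs credit ₹2,000 → ₹5,192

Parallel minimum levy:
  Adjusted income: ₹48,200 + ₹10,000 + ₹9,200 + ₹9,200 + ₹6,400 = ₹83,000
  Exemption: ₹83,000 ≤ ₹120,000, so full ₹52,000 applies
  Base: ₹83,000 − ₹52,000 = ₹31,000
  ₹31,000 × 12% = ₹3,720

₹5,192 > ₹3,720, so the mainline income levy governs.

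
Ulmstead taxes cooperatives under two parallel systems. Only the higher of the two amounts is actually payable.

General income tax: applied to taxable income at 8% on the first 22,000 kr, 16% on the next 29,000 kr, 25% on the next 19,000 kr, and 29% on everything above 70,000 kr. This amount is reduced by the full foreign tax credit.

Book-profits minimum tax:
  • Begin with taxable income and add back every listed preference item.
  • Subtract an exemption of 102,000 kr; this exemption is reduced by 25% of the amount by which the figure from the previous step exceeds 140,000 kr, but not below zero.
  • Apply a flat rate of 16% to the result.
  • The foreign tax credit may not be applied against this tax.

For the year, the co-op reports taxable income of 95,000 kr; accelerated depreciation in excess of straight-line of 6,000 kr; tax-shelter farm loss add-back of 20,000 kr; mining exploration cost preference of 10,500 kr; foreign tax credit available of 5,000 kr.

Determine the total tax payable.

Book-profits minimum tax:
  Adjusted income: 95,000 kr + 6,000 kr + 20,000 kr + 10,500 kr = 131,500 kr
  Exemption: 131,500 kr ≤ 140,000 kr, so full 102,000 kr applies
  Base: 131,500 kr − 102,000 kr = 29,500 kr
  29,500 kr × 16% = 4,720 kr

General income tax:
  22,000 kr × 8% = 1,760 kr
  29,000 kr × 16% = 4,640 kr
  19,000 kr × 25% = 4,750 kr
  25,000 kr × 29% = 7,250 kr
  → 18,400 kr
  Less foreign tax credit 5,000 kr → 13,400 kr

13,400 kr > 4,720 kr, so the general income tax governs.

13,400 kr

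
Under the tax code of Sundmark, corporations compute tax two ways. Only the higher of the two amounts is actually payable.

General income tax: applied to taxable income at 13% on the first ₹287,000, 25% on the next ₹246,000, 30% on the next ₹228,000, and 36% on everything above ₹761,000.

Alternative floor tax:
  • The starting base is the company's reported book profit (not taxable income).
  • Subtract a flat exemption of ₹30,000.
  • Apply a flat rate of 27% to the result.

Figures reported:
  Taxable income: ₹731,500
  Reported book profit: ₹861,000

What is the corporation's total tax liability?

General income tax:
  ₹287,000 × 13% = ₹37,310
  ₹246,000 × 25% = ₹61,500
  ₹198,500 × 30% = ₹59,550
  → ₹158,360

Alternative floor tax:
  Base (reported book profit): ₹861,000
  Less exemption ₹30,000 → base ₹831,000
  ₹831,000 × 27% = ₹224,370

₹224,370 > ₹158,360, so the alternative floor tax is the binding amount.

₹224,370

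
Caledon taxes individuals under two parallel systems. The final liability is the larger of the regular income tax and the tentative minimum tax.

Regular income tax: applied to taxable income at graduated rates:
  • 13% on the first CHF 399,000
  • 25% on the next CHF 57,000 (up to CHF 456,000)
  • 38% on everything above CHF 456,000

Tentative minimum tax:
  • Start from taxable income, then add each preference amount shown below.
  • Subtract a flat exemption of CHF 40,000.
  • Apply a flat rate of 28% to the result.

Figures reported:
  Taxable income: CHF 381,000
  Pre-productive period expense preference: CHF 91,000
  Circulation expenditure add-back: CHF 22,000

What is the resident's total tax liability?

Tentative minimum tax:
  Adjusted income: CHF 381,000 + CHF 91,000 + CHF 22,000 = CHF 494,000
  Less exemption CHF 40,000 → base CHF 454,000
  CHF 454,000 × 28% = CHF 127,120

Regular income tax:
  CHF 381,000 × 13% = CHF 49,530

CHF 127,120 > CHF 49,530, so the tentative minimum tax is the binding amount.

CHF 127,120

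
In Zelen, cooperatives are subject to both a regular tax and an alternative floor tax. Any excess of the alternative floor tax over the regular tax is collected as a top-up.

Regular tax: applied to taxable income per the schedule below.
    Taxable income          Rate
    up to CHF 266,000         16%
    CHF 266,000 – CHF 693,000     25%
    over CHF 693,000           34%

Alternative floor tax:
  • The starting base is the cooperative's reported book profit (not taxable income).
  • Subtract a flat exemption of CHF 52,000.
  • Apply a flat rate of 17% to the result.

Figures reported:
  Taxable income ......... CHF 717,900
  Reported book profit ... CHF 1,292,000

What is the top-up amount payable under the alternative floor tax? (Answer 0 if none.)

Alternative floor tax:
  Base (reported book profit): CHF 1,292,000
  Less exemption CHF 52,000 → base CHF 1,240,000
  CHF 1,240,000 × 17% = CHF 210,800

Regular tax:
  CHF 266,000 × 16% = CHF 42,560
  CHF 427,000 × 25% = CHF 106,750
  CHF 24,900 × 34% = CHF 8,466
  → CHF 157,776

Excess of alternative floor tax over regular tax: CHF 210,800 − CHF 157,776 = CHF 53,024.

CHF 53,024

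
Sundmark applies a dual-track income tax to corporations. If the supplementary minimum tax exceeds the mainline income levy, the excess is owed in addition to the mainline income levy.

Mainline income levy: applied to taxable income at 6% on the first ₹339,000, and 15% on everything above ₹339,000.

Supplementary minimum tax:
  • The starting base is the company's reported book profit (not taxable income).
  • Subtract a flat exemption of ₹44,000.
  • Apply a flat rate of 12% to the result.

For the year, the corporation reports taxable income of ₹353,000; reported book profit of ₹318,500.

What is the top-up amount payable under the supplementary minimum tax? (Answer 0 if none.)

₹10,500

Supplementary minimum tax:
  Base (reported book profit): ₹318,500
  Less exemption ₹44,000 → base ₹274,500
  ₹274,500 × 12% = ₹32,940

Mainline income levy:
  ₹339,000 × 6% = ₹20,340
  ₹14,000 × 15% = ₹2,100
  → ₹22,440

Excess of supplementary minimum tax over mainline income levy: ₹32,940 − ₹22,440 = ₹10,500.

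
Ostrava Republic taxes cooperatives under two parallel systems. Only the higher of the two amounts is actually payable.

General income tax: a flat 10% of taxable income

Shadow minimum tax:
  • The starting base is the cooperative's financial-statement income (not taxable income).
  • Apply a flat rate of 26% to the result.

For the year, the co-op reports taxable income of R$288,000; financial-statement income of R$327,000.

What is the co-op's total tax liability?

R$85,020

Shadow minimum tax:
  Base (financial-statement income): R$327,000
  R$327,000 × 26% = R$85,020

General income tax:
  R$288,000 × 10% = R$28,800

R$85,020 > R$28,800, so the shadow minimum tax is the binding amount.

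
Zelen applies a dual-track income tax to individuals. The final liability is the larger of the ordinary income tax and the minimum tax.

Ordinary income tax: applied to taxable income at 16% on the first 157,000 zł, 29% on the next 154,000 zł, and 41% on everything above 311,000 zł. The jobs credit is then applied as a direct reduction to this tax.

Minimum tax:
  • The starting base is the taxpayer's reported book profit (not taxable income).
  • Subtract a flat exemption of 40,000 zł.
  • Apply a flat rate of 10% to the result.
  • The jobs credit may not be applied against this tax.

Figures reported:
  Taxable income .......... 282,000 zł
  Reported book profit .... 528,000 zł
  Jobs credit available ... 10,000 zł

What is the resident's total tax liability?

Minimum tax:
  Base (reported book profit): 528,000 zł
  Less exemption 40,000 zł → base 488,000 zł
  488,000 zł × 10% = 48,800 zł

Ordinary income tax:
  157,000 zł × 16% = 25,120 zł
  125,000 zł × 29% = 36,250 zł
  → 61,370 zł
  Less jobs credit 10,000 zł → 51,370 zł

51,370 zł > 48,800 zł, so the ordinary income tax governs.

51,370 zł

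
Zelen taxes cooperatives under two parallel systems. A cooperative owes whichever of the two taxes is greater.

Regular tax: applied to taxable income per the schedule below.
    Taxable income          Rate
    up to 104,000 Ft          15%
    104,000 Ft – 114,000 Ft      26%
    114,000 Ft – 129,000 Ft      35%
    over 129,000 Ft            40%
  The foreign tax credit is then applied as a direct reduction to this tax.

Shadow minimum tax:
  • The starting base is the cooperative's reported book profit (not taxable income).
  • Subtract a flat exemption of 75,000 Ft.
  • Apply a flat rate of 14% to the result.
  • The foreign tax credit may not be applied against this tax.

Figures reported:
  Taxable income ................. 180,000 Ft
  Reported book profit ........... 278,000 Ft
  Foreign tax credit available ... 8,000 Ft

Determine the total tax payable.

35,850 Ft

Shadow minimum tax:
  Base (reported book profit): 278,000 Ft
  Less exemption 75,000 Ft → base 203,000 Ft
  203,000 Ft × 14% = 28,420 Ft

Regular tax:
  104,000 Ft × 15% = 15,600 Ft
  10,000 Ft × 26% = 2,600 Ft
  15,000 Ft × 35% = 5,250 Ft
  51,000 Ft × 40% = 20,400 Ft
  → 43,850 Ft
  Less foreign tax credit 8,000 Ft → 35,850 Ft

35,850 Ft > 28,420 Ft, so the regular tax governs.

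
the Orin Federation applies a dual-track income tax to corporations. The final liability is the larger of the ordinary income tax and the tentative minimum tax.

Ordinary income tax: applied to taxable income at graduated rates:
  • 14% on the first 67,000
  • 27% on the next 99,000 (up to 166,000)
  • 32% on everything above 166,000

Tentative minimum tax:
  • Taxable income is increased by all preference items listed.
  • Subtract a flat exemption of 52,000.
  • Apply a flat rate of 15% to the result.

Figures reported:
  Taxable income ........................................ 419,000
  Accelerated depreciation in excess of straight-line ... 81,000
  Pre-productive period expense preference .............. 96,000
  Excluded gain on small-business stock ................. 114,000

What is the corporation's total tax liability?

117,070

Ordinary income tax:
  67,000 × 14% = 9,380
  99,000 × 27% = 26,730
  253,000 × 32% = 80,960
  → 117,070

Tentative minimum tax:
  Adjusted income: 419,000 + 81,000 + 96,000 + 114,000 = 710,000
  Less exemption 52,000 → base 658,000
  658,000 × 15% = 98,700

117,070 > 98,700, so the ordinary income tax governs.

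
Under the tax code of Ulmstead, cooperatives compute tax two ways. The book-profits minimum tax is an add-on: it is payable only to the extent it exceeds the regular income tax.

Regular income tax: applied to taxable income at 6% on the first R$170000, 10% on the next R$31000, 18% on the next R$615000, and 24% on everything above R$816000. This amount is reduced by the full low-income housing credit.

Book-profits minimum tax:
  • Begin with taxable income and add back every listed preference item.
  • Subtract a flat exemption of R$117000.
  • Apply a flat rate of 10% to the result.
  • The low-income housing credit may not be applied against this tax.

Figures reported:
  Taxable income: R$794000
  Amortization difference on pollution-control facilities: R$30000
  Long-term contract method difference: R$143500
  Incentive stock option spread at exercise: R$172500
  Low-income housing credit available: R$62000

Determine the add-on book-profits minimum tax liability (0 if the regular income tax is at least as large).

Book-profits minimum tax:
  Adjusted income: R$794000 + R$30000 + R$143500 + R$172500 = R$1140000
  Less exemption R$117000 → base R$1023000
  R$1023000 × 10% = R$102300

Regular income tax:
  R$170000 × 6% = R$10200
  R$31000 × 10% = R$3100
  R$593000 × 18% = R$106740
  → R$120040
  Less low-income housing credit R$62000 → R$58040

Excess of book-profits minimum tax over regular income tax: R$102300 − R$58040 = R$44260.

R$44260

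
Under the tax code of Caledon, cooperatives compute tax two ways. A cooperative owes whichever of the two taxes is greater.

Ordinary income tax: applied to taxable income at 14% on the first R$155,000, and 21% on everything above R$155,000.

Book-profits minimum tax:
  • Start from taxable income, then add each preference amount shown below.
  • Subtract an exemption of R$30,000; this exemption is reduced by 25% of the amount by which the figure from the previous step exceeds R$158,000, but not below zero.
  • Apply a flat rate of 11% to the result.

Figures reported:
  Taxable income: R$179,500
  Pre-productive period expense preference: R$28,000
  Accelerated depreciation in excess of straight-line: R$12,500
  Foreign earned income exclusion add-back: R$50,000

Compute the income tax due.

R$29,480

Ordinary income tax:
  R$155,000 × 14% = R$21,700
  R$24,500 × 21% = R$5,145
  → R$26,845

Book-profits minimum tax:
  Adjusted income: R$179,500 + R$28,000 + R$12,500 + R$50,000 = R$270,000
  Exemption: R$30,000 − 25% × (R$270,000 − R$158,000) = R$30,000 − R$28,000 = R$2,000
  Base: R$270,000 − R$2,000 = R$268,000
  R$268,000 × 11% = R$29,480

R$29,480 > R$26,845, so the book-profits minimum tax is the binding amount.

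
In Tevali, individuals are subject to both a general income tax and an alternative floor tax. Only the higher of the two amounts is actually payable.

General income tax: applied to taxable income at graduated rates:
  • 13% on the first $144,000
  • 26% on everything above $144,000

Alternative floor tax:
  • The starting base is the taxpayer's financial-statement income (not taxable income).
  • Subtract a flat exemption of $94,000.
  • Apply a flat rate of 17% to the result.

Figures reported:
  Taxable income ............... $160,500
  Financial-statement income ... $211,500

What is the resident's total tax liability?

$23,010

Alternative floor tax:
  Base (financial-statement income): $211,500
  Less exemption $94,000 → base $117,500
  $117,500 × 17% = $19,975

General income tax:
  $144,000 × 13% = $18,720
  $16,500 × 26% = $4,290
  → $23,010

$23,010 > $19,975, so the general income tax governs.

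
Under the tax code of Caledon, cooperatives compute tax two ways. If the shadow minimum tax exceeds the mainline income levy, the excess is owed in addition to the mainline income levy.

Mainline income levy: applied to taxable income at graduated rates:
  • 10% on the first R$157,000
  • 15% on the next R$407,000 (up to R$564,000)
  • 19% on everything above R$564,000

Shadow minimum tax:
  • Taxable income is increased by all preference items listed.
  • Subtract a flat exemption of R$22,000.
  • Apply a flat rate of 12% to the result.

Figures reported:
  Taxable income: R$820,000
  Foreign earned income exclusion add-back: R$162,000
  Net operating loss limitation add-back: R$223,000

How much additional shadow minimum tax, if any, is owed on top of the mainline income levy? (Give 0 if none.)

Shadow minimum tax:
  Adjusted income: R$820,000 + R$162,000 + R$223,000 = R$1,205,000
  Less exemption R$22,000 → base R$1,183,000
  R$1,183,000 × 12% = R$141,960

Mainline income levy:
  R$157,000 × 10% = R$15,700
  R$407,000 × 15% = R$61,050
  R$256,000 × 19% = R$48,640
  → R$125,390

Excess of shadow minimum tax over mainline income levy: R$141,960 − R$125,390 = R$16,570.

R$16,570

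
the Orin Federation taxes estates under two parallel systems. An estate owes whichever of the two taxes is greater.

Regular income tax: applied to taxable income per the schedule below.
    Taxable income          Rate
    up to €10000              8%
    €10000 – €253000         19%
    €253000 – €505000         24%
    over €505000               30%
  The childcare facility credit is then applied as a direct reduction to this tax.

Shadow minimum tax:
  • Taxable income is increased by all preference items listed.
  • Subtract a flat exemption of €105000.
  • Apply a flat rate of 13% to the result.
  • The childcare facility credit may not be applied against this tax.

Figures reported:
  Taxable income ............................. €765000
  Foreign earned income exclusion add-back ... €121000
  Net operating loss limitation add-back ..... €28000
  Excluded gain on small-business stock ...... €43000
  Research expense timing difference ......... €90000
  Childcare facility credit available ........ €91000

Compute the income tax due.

Shadow minimum tax:
  Adjusted income: €765000 + €121000 + €28000 + €43000 + €90000 = €1047000
  Less exemption €105000 → base €942000
  €942000 × 13% = €122460

Regular income tax:
  €10000 × 8% = €800
  €243000 × 19% = €46170
  €252000 × 24% = €60480
  €260000 × 30% = €78000
  → €185450
  Less childcare facility credit €91000 → €94450

€122460 > €94450, so the shadow minimum tax is the binding amount.

€122460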